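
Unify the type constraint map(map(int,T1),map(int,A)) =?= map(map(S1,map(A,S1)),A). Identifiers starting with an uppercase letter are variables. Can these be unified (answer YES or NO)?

NO

Decompose map/2: map(int,T1) =?= map(S1,map(A,S1)),  map(int,A) =?= A.
Decompose map/2: int =?= S1,  T1 =?= map(A,S1).
Bind S1 := int; substituting into the one remaining equation that mentions S1 gives: T1 =?= map(A,int).
Bind T1 := map(A,int); no other remaining equation mentions T1.
Occurs check fails: A occurs in map(int,A); the equation A =?= map(int,A) has no finite solution.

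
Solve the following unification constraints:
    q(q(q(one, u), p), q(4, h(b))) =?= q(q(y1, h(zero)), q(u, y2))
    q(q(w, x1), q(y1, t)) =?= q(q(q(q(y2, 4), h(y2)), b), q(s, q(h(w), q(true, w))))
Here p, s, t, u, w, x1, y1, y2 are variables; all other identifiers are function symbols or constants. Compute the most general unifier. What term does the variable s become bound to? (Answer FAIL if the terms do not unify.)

Decompose q/2: q(q(one, u), p) =?= q(y1, h(zero)),  q(4, h(b)) =?= q(u, y2).
Decompose q/2: q(one, u) =?= y1,  p =?= h(zero).
Bind y1 := q(one, u); substituting into the one remaining equation that mentions y1 gives: q(q(w, x1), q(q(one, u), t)) =?= q(q(q(q(y2, 4), h(y2)), b), q(s, q(h(w), q(true, w)))).
Bind p := h(zero); no other remaining equation mentions p.
Decompose q/2: 4 =?= u,  h(b) =?= y2.
Bind u := 4; substituting into the one remaining equation that mentions u gives: q(q(w, x1), q(q(one, 4), t)) =?= q(q(q(q(y2, 4), h(y2)), b), q(s, q(h(w), q(true, w)))). Substituting into the earlier binding gives y1 := q(one, 4).
Bind y2 := h(b); substituting into the remaining equation gives: q(q(w, x1), q(q(one, 4), t)) =?= q(q(q(q(h(b), 4), h(h(b))), b), q(s, q(h(w), q(true, w)))).
Decompose q/2: q(w, x1) =?= q(q(q(h(b), 4), h(h(b))), b),  q(q(one, 4), t) =?= q(s, q(h(w), q(true, w))).
Decompose q/2: w =?= q(q(h(b), 4), h(h(b))),  x1 =?= b.
Bind w := q(q(h(b), 4), h(h(b))); substituting into the one remaining equation that mentions w gives: q(q(one, 4), t) =?= q(s, q(h(q(q(h(b), 4), h(h(b)))), q(true, q(q(h(b), 4), h(h(b)))))).
Bind x1 := b; no other remaining equation mentions x1.
Decompose q/2: q(one, 4) =?= s,  t =?= q(h(q(q(h(b), 4), h(h(b)))), q(true, q(q(h(b), 4), h(h(b))))).
Bind s := q(one, 4); no other remaining equation mentions s.
Bind t := q(h(q(q(h(b), 4), h(h(b)))), q(true, q(q(h(b), 4), h(h(b))))).
MGU = { y1 := q(one, 4), p := h(zero), u := 4, y2 := h(b), w := q(q(h(b), 4), h(h(b))), x1 := b, s := q(one, 4), t := q(h(q(q(h(b), 4), h(h(b)))), q(true, q(q(h(b), 4), h(h(b))))) }, so s := q(one, 4).

q(one, 4)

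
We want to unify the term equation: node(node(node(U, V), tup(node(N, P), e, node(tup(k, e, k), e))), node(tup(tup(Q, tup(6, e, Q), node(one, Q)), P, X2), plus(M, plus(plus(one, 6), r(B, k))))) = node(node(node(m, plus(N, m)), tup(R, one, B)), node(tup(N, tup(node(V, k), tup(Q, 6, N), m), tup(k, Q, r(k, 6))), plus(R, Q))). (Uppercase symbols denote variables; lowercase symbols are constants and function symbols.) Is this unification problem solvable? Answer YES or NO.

NO

Decompose node/2: node(node(U, V), tup(node(N, P), e, node(tup(k, e, k), e))) = node(node(m, plus(N, m)), tup(R, one, B)),  node(tup(tup(Q, tup(6, e, Q), node(one, Q)), P, X2), plus(M, plus(plus(one, 6), r(B, k)))) = node(tup(N, tup(node(V, k), tup(Q, 6, N), m), tup(k, Q, r(k, 6))), plus(R, Q)).
Decompose node/2: node(U, V) = node(m, plus(N, m)),  tup(node(N, P), e, node(tup(k, e, k), e)) = tup(R, one, B).
Decompose node/2: U = m,  V = plus(N, m).
Bind U := m; no other remaining equation mentions U.
Bind V := plus(N, m); substituting into the one remaining equation that mentions V gives: node(tup(tup(Q, tup(6, e, Q), node(one, Q)), P, X2), plus(M, plus(plus(one, 6), r(B, k)))) = node(tup(N, tup(node(plus(N, m), k), tup(Q, 6, N), m), tup(k, Q, r(k, 6))), plus(R, Q)).
Decompose tup/3: node(N, P) = R,  e = one,  node(tup(k, e, k), e) = B.
Bind R := node(N, P); substituting into the one remaining equation that mentions R gives: node(tup(tup(Q, tup(6, e, Q), node(one, Q)), P, X2), plus(M, plus(plus(one, 6), r(B, k)))) = node(tup(N, tup(node(plus(N, m), k), tup(Q, 6, N), m), tup(k, Q, r(k, 6))), plus(node(N, P), Q)).
Clash: constants e and one differ; no unifier exists.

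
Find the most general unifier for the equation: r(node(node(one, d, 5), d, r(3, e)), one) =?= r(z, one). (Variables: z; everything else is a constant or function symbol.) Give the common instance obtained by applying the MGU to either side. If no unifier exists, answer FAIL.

Decompose r/2: node(node(one, d, 5), d, r(3, e)) =?= z,  one =?= one.
Bind z := node(node(one, d, 5), d, r(3, e)); no other remaining equation mentions z.
Delete trivial equation one =?= one.
Applying the MGU to either side gives r(node(node(one, d, 5), d, r(3, e)), one).

r(node(node(one, d, 5), d, r(3, e)), one)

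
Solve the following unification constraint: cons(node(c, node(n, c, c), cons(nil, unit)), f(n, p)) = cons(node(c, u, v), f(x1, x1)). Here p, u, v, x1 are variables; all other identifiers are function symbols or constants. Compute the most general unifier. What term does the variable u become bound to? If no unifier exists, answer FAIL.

Decompose cons/2: node(c, node(n, c, c), cons(nil, unit)) = node(c, u, v),  f(n, p) = f(x1, x1).
Decompose node/3: c = c,  node(n, c, c) = u,  cons(nil, unit) = v.
Delete trivial equation c = c.
Bind u := node(n, c, c); no other remaining equation mentions u.
Bind v := cons(nil, unit); no other remaining equation mentions v.
Decompose f/2: n = x1,  p = x1.
Bind x1 := n; substituting into the remaining equation gives: p = n.
Bind p := n.
MGU = { u := node(n, c, c), v := cons(nil, unit), x1 := n, p := n }, so u := node(n, c, c).

node(n, c, c)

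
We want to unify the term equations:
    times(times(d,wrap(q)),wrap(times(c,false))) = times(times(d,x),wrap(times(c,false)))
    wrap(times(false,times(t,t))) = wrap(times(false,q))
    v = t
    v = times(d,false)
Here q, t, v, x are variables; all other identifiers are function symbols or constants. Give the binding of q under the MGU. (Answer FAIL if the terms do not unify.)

times(times(d,false),times(d,false))

Decompose times/2: times(d,wrap(q)) = times(d,x),  wrap(times(c,false)) = wrap(times(c,false)).
Decompose times/2: d = d,  wrap(q) = x.
Delete trivial equation d = d.
Bind x := wrap(q); no other remaining equation mentions x.
Delete trivial equation wrap(times(c,false)) = wrap(times(c,false)).
Decompose wrap/1: times(false,times(t,t)) = times(false,q).
Decompose times/2: false = false,  times(t,t) = q.
Delete trivial equation false = false.
Bind q := times(t,t); no other remaining equation mentions q. Substituting into the earlier binding gives x := wrap(times(t,t)).
Bind v := t; substituting into the remaining equation gives: t = times(d,false).
Bind t := times(d,false). Substituting into the earlier bindings gives x := wrap(times(times(d,false),times(d,false))), q := times(times(d,false),times(d,false)), v := times(d,false).
MGU = { x ↦ wrap(times(times(d,false),times(d,false))), q ↦ times(times(d,false),times(d,false)), v ↦ times(d,false), t ↦ times(d,false) }, so q ↦ times(times(d,false),times(d,false)).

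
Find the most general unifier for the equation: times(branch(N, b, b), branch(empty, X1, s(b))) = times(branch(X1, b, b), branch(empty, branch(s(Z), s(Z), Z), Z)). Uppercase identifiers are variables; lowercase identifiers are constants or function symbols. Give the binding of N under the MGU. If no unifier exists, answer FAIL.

Decompose times/2: branch(N, b, b) = branch(X1, b, b),  branch(empty, X1, s(b)) = branch(empty, branch(s(Z), s(Z), Z), Z).
Decompose branch/3: N = X1,  b = b,  b = b.
Bind N := X1; no other remaining equation mentions N.
Delete trivial equation b = b.
Delete trivial equation b = b.
Decompose branch/3: empty = empty,  X1 = branch(s(Z), s(Z), Z),  s(b) = Z.
Delete trivial equation empty = empty.
Bind X1 := branch(s(Z), s(Z), Z); no other remaining equation mentions X1. Substituting into the earlier binding gives N := branch(s(Z), s(Z), Z).
Bind Z := s(b). Substituting into the earlier bindings gives N := branch(s(s(b)), s(s(b)), s(b)), X1 := branch(s(s(b)), s(s(b)), s(b)).
MGU = { N ↦ branch(s(s(b)), s(s(b)), s(b)), X1 ↦ branch(s(s(b)), s(s(b)), s(b)), Z ↦ s(b) }, so N ↦ branch(s(s(b)), s(s(b)), s(b)).

branch(s(s(b)), s(s(b)), s(b))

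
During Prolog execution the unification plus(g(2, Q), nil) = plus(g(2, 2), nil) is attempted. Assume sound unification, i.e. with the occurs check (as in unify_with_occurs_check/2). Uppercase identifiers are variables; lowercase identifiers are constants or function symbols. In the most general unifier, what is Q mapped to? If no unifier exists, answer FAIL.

Decompose plus/2: g(2, Q) = g(2, 2),  nil = nil.
Decompose g/2: 2 = 2,  Q = 2.
Delete trivial equation 2 = 2.
Bind Q := 2; no other remaining equation mentions Q.
Delete trivial equation nil = nil.
MGU = { Q = 2 }, so Q = 2.

2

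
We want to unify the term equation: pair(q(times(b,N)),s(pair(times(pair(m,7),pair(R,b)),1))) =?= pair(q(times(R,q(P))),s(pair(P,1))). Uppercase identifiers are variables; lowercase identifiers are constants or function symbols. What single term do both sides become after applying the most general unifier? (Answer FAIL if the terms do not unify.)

Decompose pair/2: q(times(b,N)) =?= q(times(R,q(P))),  s(pair(times(pair(m,7),pair(R,b)),1)) =?= s(pair(P,1)).
Decompose q/1: times(b,N) =?= times(R,q(P)).
Decompose times/2: b =?= R,  N =?= q(P).
Bind R := b; substituting into the one remaining equation that mentions R gives: s(pair(times(pair(m,7),pair(b,b)),1)) =?= s(pair(P,1)).
Bind N := q(P); no other remaining equation mentions N.
Decompose s/1: pair(times(pair(m,7),pair(b,b)),1) =?= pair(P,1).
Decompose pair/2: times(pair(m,7),pair(b,b)) =?= P,  1 =?= 1.
Bind P := times(pair(m,7),pair(b,b)); no other remaining equation mentions P. Substituting into the earlier binding gives N := q(times(pair(m,7),pair(b,b))).
Delete trivial equation 1 =?= 1.
Applying the MGU to either side gives pair(q(times(b,q(times(pair(m,7),pair(b,b))))),s(pair(times(pair(m,7),pair(b,b)),1))).

pair(q(times(b,q(times(pair(m,7),pair(b,b))))),s(pair(times(pair(m,7),pair(b,b)),1)))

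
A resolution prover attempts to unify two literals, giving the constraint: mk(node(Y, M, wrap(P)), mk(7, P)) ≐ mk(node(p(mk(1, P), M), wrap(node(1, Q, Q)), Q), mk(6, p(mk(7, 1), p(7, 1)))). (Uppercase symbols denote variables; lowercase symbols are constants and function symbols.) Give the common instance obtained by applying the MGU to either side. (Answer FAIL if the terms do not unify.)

FAIL

Decompose mk/2: node(Y, M, wrap(P)) ≐ node(p(mk(1, P), M), wrap(node(1, Q, Q)), Q),  mk(7, P) ≐ mk(6, p(mk(7, 1), p(7, 1))).
Decompose node/3: Y ≐ p(mk(1, P), M),  M ≐ wrap(node(1, Q, Q)),  wrap(P) ≐ Q.
Bind Y := p(mk(1, P), M); no other remaining equation mentions Y.
Bind M := wrap(node(1, Q, Q)); no other remaining equation mentions M. Substituting into the earlier binding gives Y := p(mk(1, P), wrap(node(1, Q, Q))).
Bind Q := wrap(P); no other remaining equation mentions Q. Substituting into the earlier bindings gives Y := p(mk(1, P), wrap(node(1, wrap(P), wrap(P)))), M := wrap(node(1, wrap(P), wrap(P))).
Decompose mk/2: 7 ≐ 6,  P ≐ p(mk(7, 1), p(7, 1)).
Clash: constants 7 and 6 differ; no unifier exists.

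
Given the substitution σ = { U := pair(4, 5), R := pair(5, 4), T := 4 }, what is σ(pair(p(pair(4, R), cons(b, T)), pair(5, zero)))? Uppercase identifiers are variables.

pair(p(pair(4, pair(5, 4)), cons(b, 4)), pair(5, zero))

Replace each occurrence of R with pair(5, 4).
Replace each occurrence of T with 4.
Result: pair(p(pair(4, pair(5, 4)), cons(b, 4)), pair(5, zero)).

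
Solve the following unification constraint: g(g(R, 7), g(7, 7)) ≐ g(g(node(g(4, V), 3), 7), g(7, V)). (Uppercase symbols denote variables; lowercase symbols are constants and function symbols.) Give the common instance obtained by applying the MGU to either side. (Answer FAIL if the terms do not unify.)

Decompose g/2: g(R, 7) ≐ g(node(g(4, V), 3), 7),  g(7, 7) ≐ g(7, V).
Decompose g/2: R ≐ node(g(4, V), 3),  7 ≐ 7.
Bind R := node(g(4, V), 3); no other remaining equation mentions R.
Delete trivial equation 7 ≐ 7.
Decompose g/2: 7 ≐ 7,  7 ≐ V.
Delete trivial equation 7 ≐ 7.
Bind V := 7. Substituting into the earlier binding gives R := node(g(4, 7), 3).
Applying the MGU to either side gives g(g(node(g(4, 7), 3), 7), g(7, 7)).

g(g(node(g(4, 7), 3), 7), g(7, 7))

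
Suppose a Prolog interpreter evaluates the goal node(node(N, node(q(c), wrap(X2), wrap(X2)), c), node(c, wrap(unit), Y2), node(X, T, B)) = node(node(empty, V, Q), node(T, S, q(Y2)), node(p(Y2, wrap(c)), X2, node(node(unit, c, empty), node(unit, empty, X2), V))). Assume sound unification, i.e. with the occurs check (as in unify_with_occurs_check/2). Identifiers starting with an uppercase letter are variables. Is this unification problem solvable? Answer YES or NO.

NO

Decompose node/3: node(N, node(q(c), wrap(X2), wrap(X2)), c) = node(empty, V, Q),  node(c, wrap(unit), Y2) = node(T, S, q(Y2)),  node(X, T, B) = node(p(Y2, wrap(c)), X2, node(node(unit, c, empty), node(unit, empty, X2), V)).
Decompose node/3: N = empty,  node(q(c), wrap(X2), wrap(X2)) = V,  c = Q.
Bind N := empty; no other remaining equation mentions N.
Bind V := node(q(c), wrap(X2), wrap(X2)); substituting into the one remaining equation that mentions V gives: node(X, T, B) = node(p(Y2, wrap(c)), X2, node(node(unit, c, empty), node(unit, empty, X2), node(q(c), wrap(X2), wrap(X2)))).
Bind Q := c; no other remaining equation mentions Q.
Decompose node/3: c = T,  wrap(unit) = S,  Y2 = q(Y2).
Bind T := c; substituting into the one remaining equation that mentions T gives: node(X, c, B) = node(p(Y2, wrap(c)), X2, node(node(unit, c, empty), node(unit, empty, X2), node(q(c), wrap(X2), wrap(X2)))).
Bind S := wrap(unit); no other remaining equation mentions S.
Occurs check fails: Y2 occurs in q(Y2); the equation Y2 = q(Y2) has no finite solution.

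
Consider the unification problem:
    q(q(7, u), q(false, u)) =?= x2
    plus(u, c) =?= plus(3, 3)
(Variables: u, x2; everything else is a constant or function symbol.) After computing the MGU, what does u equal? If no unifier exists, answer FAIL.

Bind x2 := q(q(7, u), q(false, u)); no other remaining equation mentions x2.
Decompose plus/2: u =?= 3,  c =?= 3.
Bind u := 3; no other remaining equation mentions u. Substituting into the earlier binding gives x2 := q(q(7, 3), q(false, 3)).
Clash: constants c and 3 differ; no unifier exists.

FAIL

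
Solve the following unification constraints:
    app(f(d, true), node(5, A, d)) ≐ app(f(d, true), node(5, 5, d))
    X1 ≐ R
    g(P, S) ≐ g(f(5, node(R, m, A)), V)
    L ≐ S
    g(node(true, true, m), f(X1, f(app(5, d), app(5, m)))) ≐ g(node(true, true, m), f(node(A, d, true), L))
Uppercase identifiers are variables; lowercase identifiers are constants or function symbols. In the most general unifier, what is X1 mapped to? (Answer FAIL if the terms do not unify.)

node(5, d, true)

Decompose app/2: f(d, true) ≐ f(d, true),  node(5, A, d) ≐ node(5, 5, d).
Delete trivial equation f(d, true) ≐ f(d, true).
Decompose node/3: 5 ≐ 5,  A ≐ 5,  d ≐ d.
Delete trivial equation 5 ≐ 5.
Bind A := 5; substituting into the 2 remaining equations that mention A gives: g(P, S) ≐ g(f(5, node(R, m, 5)), V),  g(node(true, true, m), f(X1, f(app(5, d), app(5, m)))) ≐ g(node(true, true, m), f(node(5, d, true), L)).
Delete trivial equation d ≐ d.
Bind X1 := R; substituting into the one remaining equation that mentions X1 gives: g(node(true, true, m), f(R, f(app(5, d), app(5, m)))) ≐ g(node(true, true, m), f(node(5, d, true), L)).
Decompose g/2: P ≐ f(5, node(R, m, 5)),  S ≐ V.
Bind P := f(5, node(R, m, 5)); no other remaining equation mentions P.
Bind S := V; substituting into the one remaining equation that mentions S gives: L ≐ V.
Bind L := V; substituting into the remaining equation gives: g(node(true, true, m), f(R, f(app(5, d), app(5, m)))) ≐ g(node(true, true, m), f(node(5, d, true), V)).
Decompose g/2: node(true, true, m) ≐ node(true, true, m),  f(R, f(app(5, d), app(5, m))) ≐ f(node(5, d, true), V).
Delete trivial equation node(true, true, m) ≐ node(true, true, m).
Decompose f/2: R ≐ node(5, d, true),  f(app(5, d), app(5, m)) ≐ V.
Bind R := node(5, d, true); no other remaining equation mentions R. Substituting into the earlier bindings gives X1 := node(5, d, true), P := f(5, node(node(5, d, true), m, 5)).
Bind V := f(app(5, d), app(5, m)). Substituting into the earlier bindings gives S := f(app(5, d), app(5, m)), L := f(app(5, d), app(5, m)).
MGU = { A ↦ 5, X1 ↦ node(5, d, true), P ↦ f(5, node(node(5, d, true), m, 5)), S ↦ f(app(5, d), app(5, m)), L ↦ f(app(5, d), app(5, m)), R ↦ node(5, d, true), V ↦ f(app(5, d), app(5, m)) }, so X1 ↦ node(5, d, true).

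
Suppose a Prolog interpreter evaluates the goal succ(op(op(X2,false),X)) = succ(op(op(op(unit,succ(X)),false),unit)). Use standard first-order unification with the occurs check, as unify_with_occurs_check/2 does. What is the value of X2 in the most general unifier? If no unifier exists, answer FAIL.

op(unit,succ(unit))

Decompose succ/1: op(op(X2,false),X) = op(op(op(unit,succ(X)),false),unit).
Decompose op/2: op(X2,false) = op(op(unit,succ(X)),false),  X = unit.
Decompose op/2: X2 = op(unit,succ(X)),  false = false.
Bind X2 := op(unit,succ(X)); no other remaining equation mentions X2.
Delete trivial equation false = false.
Bind X := unit. Substituting into the earlier binding gives X2 := op(unit,succ(unit)).
MGU = { X2 = op(unit,succ(unit)), X = unit }, so X2 = op(unit,succ(unit)).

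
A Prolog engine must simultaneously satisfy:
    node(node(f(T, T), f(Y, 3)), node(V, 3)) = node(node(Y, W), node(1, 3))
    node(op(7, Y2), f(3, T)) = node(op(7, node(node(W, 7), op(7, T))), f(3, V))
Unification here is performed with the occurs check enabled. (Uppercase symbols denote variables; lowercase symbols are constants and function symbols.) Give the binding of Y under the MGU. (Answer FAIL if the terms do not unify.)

Decompose node/2: node(f(T, T), f(Y, 3)) = node(Y, W),  node(V, 3) = node(1, 3).
Decompose node/2: f(T, T) = Y,  f(Y, 3) = W.
Bind Y := f(T, T); substituting into the one remaining equation that mentions Y gives: f(f(T, T), 3) = W.
Bind W := f(f(T, T), 3); substituting into the one remaining equation that mentions W gives: node(op(7, Y2), f(3, T)) = node(op(7, node(node(f(f(T, T), 3), 7), op(7, T))), f(3, V)).
Decompose node/2: V = 1,  3 = 3.
Bind V := 1; substituting into the one remaining equation that mentions V gives: node(op(7, Y2), f(3, T)) = node(op(7, node(node(f(f(T, T), 3), 7), op(7, T))), f(3, 1)).
Delete trivial equation 3 = 3.
Decompose node/2: op(7, Y2) = op(7, node(node(f(f(T, T), 3), 7), op(7, T))),  f(3, T) = f(3, 1).
Decompose op/2: 7 = 7,  Y2 = node(node(f(f(T, T), 3), 7), op(7, T)).
Delete trivial equation 7 = 7.
Bind Y2 := node(node(f(f(T, T), 3), 7), op(7, T)); no other remaining equation mentions Y2.
Decompose f/2: 3 = 3,  T = 1.
Delete trivial equation 3 = 3.
Bind T := 1. Substituting into the earlier bindings gives Y := f(1, 1), W := f(f(1, 1), 3), Y2 := node(node(f(f(1, 1), 3), 7), op(7, 1)).
MGU = { Y ↦ f(1, 1), W ↦ f(f(1, 1), 3), V ↦ 1, Y2 ↦ node(node(f(f(1, 1), 3), 7), op(7, 1)), T ↦ 1 }, so Y ↦ f(1, 1).

f(1, 1)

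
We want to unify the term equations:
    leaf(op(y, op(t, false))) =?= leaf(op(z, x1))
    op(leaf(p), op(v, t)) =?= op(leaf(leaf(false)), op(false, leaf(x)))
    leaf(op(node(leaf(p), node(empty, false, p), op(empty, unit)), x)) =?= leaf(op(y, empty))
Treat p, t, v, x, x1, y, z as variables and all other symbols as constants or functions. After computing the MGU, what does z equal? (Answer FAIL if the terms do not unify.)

Decompose leaf/1: op(y, op(t, false)) =?= op(z, x1).
Decompose op/2: y =?= z,  op(t, false) =?= x1.
Bind y := z; substituting into the one remaining equation that mentions y gives: leaf(op(node(leaf(p), node(empty, false, p), op(empty, unit)), x)) =?= leaf(op(z, empty)).
Bind x1 := op(t, false); no other remaining equation mentions x1.
Decompose op/2: leaf(p) =?= leaf(leaf(false)),  op(v, t) =?= op(false, leaf(x)).
Decompose leaf/1: p =?= leaf(false).
Bind p := leaf(false); substituting into the one remaining equation that mentions p gives: leaf(op(node(leaf(leaf(false)), node(empty, false, leaf(false)), op(empty, unit)), x)) =?= leaf(op(z, empty)).
Decompose op/2: v =?= false,  t =?= leaf(x).
Bind v := false; no other remaining equation mentions v.
Bind t := leaf(x); no other remaining equation mentions t. Substituting into the earlier binding gives x1 := op(leaf(x), false).
Decompose leaf/1: op(node(leaf(leaf(false)), node(empty, false, leaf(false)), op(empty, unit)), x) =?= op(z, empty).
Decompose op/2: node(leaf(leaf(false)), node(empty, false, leaf(false)), op(empty, unit)) =?= z,  x =?= empty.
Bind z := node(leaf(leaf(false)), node(empty, false, leaf(false)), op(empty, unit)); no other remaining equation mentions z. Substituting into the earlier binding gives y := node(leaf(leaf(false)), node(empty, false, leaf(false)), op(empty, unit)).
Bind x := empty. Substituting into the earlier bindings gives x1 := op(leaf(empty), false), t := leaf(empty).
MGU = { y ↦ node(leaf(leaf(false)), node(empty, false, leaf(false)), op(empty, unit)), x1 ↦ op(leaf(empty), false), p ↦ leaf(false), v ↦ false, t ↦ leaf(empty), z ↦ node(leaf(leaf(false)), node(empty, false, leaf(false)), op(empty, unit)), x ↦ empty }, so z ↦ node(leaf(leaf(false)), node(empty, false, leaf(false)), op(empty, unit)).

node(leaf(leaf(false)), node(empty, false, leaf(false)), op(empty, unit))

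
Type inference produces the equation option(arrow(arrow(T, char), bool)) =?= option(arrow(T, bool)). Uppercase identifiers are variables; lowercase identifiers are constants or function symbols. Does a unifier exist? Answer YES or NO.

Decompose option/1: arrow(arrow(T, char), bool) =?= arrow(T, bool).
Decompose arrow/2: arrow(T, char) =?= T,  bool =?= bool.
Occurs check fails: T occurs in arrow(T, char); the equation T =?= arrow(T, char) has no finite solution.

NO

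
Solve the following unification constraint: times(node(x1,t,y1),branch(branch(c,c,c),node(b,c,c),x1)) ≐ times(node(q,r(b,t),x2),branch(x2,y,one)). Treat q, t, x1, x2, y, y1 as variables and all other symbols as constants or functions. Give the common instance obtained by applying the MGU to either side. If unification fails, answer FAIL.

Decompose times/2: node(x1,t,y1) ≐ node(q,r(b,t),x2),  branch(branch(c,c,c),node(b,c,c),x1) ≐ branch(x2,y,one).
Decompose node/3: x1 ≐ q,  t ≐ r(b,t),  y1 ≐ x2.
Bind x1 := q; substituting into the one remaining equation that mentions x1 gives: branch(branch(c,c,c),node(b,c,c),q) ≐ branch(x2,y,one).
Occurs check fails: t occurs in r(b,t); the equation t ≐ r(b,t) has no finite solution.

FAIL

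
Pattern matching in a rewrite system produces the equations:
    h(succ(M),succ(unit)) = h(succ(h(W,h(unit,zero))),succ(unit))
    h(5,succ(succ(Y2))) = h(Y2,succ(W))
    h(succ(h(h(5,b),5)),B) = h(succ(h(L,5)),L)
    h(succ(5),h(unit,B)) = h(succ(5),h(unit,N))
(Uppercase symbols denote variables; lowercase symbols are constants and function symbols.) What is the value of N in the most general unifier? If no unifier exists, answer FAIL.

h(5,b)

Decompose h/2: succ(M) = succ(h(W,h(unit,zero))),  succ(unit) = succ(unit).
Decompose succ/1: M = h(W,h(unit,zero)).
Bind M := h(W,h(unit,zero)); no other remaining equation mentions M.
Delete trivial equation succ(unit) = succ(unit).
Decompose h/2: 5 = Y2,  succ(succ(Y2)) = succ(W).
Bind Y2 := 5; substituting into the one remaining equation that mentions Y2 gives: succ(succ(5)) = succ(W).
Decompose succ/1: succ(5) = W.
Bind W := succ(5); no other remaining equation mentions W. Substituting into the earlier binding gives M := h(succ(5),h(unit,zero)).
Decompose h/2: succ(h(h(5,b),5)) = succ(h(L,5)),  B = L.
Decompose succ/1: h(h(5,b),5) = h(L,5).
Decompose h/2: h(5,b) = L,  5 = 5.
Bind L := h(5,b); substituting into the one remaining equation that mentions L gives: B = h(5,b).
Delete trivial equation 5 = 5.
Bind B := h(5,b); substituting into the remaining equation gives: h(succ(5),h(unit,h(5,b))) = h(succ(5),h(unit,N)).
Decompose h/2: succ(5) = succ(5),  h(unit,h(5,b)) = h(unit,N).
Delete trivial equation succ(5) = succ(5).
Decompose h/2: unit = unit,  h(5,b) = N.
Delete trivial equation unit = unit.
Bind N := h(5,b).
MGU = { M := h(succ(5),h(unit,zero)), Y2 := 5, W := succ(5), L := h(5,b), B := h(5,b), N := h(5,b) }, so N := h(5,b).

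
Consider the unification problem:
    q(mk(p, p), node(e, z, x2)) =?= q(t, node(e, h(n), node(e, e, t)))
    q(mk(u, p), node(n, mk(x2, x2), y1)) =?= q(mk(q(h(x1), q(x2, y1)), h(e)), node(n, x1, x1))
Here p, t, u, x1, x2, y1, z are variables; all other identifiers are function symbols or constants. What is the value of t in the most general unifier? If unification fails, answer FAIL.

Decompose q/2: mk(p, p) =?= t,  node(e, z, x2) =?= node(e, h(n), node(e, e, t)).
Bind t := mk(p, p); substituting into the one remaining equation that mentions t gives: node(e, z, x2) =?= node(e, h(n), node(e, e, mk(p, p))).
Decompose node/3: e =?= e,  z =?= h(n),  x2 =?= node(e, e, mk(p, p)).
Delete trivial equation e =?= e.
Bind z := h(n); no other remaining equation mentions z.
Bind x2 := node(e, e, mk(p, p)); substituting into the remaining equation gives: q(mk(u, p), node(n, mk(node(e, e, mk(p, p)), node(e, e, mk(p, p))), y1)) =?= q(mk(q(h(x1), q(node(e, e, mk(p, p)), y1)), h(e)), node(n, x1, x1)).
Decompose q/2: mk(u, p) =?= mk(q(h(x1), q(node(e, e, mk(p, p)), y1)), h(e)),  node(n, mk(node(e, e, mk(p, p)), node(e, e, mk(p, p))), y1) =?= node(n, x1, x1).
Decompose mk/2: u =?= q(h(x1), q(node(e, e, mk(p, p)), y1)),  p =?= h(e).
Bind u := q(h(x1), q(node(e, e, mk(p, p)), y1)); no other remaining equation mentions u.
Bind p := h(e); substituting into the remaining equation gives: node(n, mk(node(e, e, mk(h(e), h(e))), node(e, e, mk(h(e), h(e)))), y1) =?= node(n, x1, x1). Substituting into the earlier bindings gives t := mk(h(e), h(e)), x2 := node(e, e, mk(h(e), h(e))), u := q(h(x1), q(node(e, e, mk(h(e), h(e))), y1)).
Decompose node/3: n =?= n,  mk(node(e, e, mk(h(e), h(e))), node(e, e, mk(h(e), h(e)))) =?= x1,  y1 =?= x1.
Delete trivial equation n =?= n.
Bind x1 := mk(node(e, e, mk(h(e), h(e))), node(e, e, mk(h(e), h(e)))); substituting into the remaining equation gives: y1 =?= mk(node(e, e, mk(h(e), h(e))), node(e, e, mk(h(e), h(e)))). Substituting into the earlier binding gives u := q(h(mk(node(e, e, mk(h(e), h(e))), node(e, e, mk(h(e), h(e))))), q(node(e, e, mk(h(e), h(e))), y1)).
Bind y1 := mk(node(e, e, mk(h(e), h(e))), node(e, e, mk(h(e), h(e)))). Substituting into the earlier binding gives u := q(h(mk(node(e, e, mk(h(e), h(e))), node(e, e, mk(h(e), h(e))))), q(node(e, e, mk(h(e), h(e))), mk(node(e, e, mk(h(e), h(e))), node(e, e, mk(h(e), h(e)))))).
MGU = { t ↦ mk(h(e), h(e)), z ↦ h(n), x2 ↦ node(e, e, mk(h(e), h(e))), u ↦ q(h(mk(node(e, e, mk(h(e), h(e))), node(e, e, mk(h(e), h(e))))), q(node(e, e, mk(h(e), h(e))), mk(node(e, e, mk(h(e), h(e))), node(e, e, mk(h(e), h(e)))))), p ↦ h(e), x1 ↦ mk(node(e, e, mk(h(e), h(e))), node(e, e, mk(h(e), h(e)))), y1 ↦ mk(node(e, e, mk(h(e), h(e))), node(e, e, mk(h(e), h(e)))) }, so t ↦ mk(h(e), h(e)).

mk(h(e), h(e))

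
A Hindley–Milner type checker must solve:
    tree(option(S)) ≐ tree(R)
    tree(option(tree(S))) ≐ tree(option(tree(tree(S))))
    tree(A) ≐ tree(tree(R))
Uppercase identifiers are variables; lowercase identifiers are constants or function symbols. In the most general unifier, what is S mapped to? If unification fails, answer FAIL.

Decompose tree/1: option(S) ≐ R.
Bind R := option(S); substituting into the one remaining equation that mentions R gives: tree(A) ≐ tree(tree(option(S))).
Decompose tree/1: option(tree(S)) ≐ option(tree(tree(S))).
Decompose option/1: tree(S) ≐ tree(tree(S)).
Decompose tree/1: S ≐ tree(S).
Occurs check fails: S occurs in tree(S); the equation S ≐ tree(S) has no finite solution.

FAIL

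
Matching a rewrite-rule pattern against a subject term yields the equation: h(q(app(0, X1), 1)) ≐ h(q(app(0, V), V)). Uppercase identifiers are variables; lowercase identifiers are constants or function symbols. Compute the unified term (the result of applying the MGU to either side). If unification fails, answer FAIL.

h(q(app(0, 1), 1))

Decompose h/1: q(app(0, X1), 1) ≐ q(app(0, V), V).
Decompose q/2: app(0, X1) ≐ app(0, V),  1 ≐ V.
Decompose app/2: 0 ≐ 0,  X1 ≐ V.
Delete trivial equation 0 ≐ 0.
Bind X1 := V; no other remaining equation mentions X1.
Bind V := 1. Substituting into the earlier binding gives X1 := 1.
Applying the MGU to either side gives h(q(app(0, 1), 1)).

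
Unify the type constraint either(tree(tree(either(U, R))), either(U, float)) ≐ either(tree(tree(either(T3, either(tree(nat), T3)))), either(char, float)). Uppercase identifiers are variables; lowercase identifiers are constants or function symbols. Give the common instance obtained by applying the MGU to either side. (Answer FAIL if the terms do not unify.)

Decompose either/2: tree(tree(either(U, R))) ≐ tree(tree(either(T3, either(tree(nat), T3)))),  either(U, float) ≐ either(char, float).
Decompose tree/1: tree(either(U, R)) ≐ tree(either(T3, either(tree(nat), T3))).
Decompose tree/1: either(U, R) ≐ either(T3, either(tree(nat), T3)).
Decompose either/2: U ≐ T3,  R ≐ either(tree(nat), T3).
Bind U := T3; substituting into the one remaining equation that mentions U gives: either(T3, float) ≐ either(char, float).
Bind R := either(tree(nat), T3); no other remaining equation mentions R.
Decompose either/2: T3 ≐ char,  float ≐ float.
Bind T3 := char; no other remaining equation mentions T3. Substituting into the earlier bindings gives U := char, R := either(tree(nat), char).
Delete trivial equation float ≐ float.
Applying the MGU to either side gives either(tree(tree(either(char, either(tree(nat), char)))), either(char, float)).

either(tree(tree(either(char, either(tree(nat), char)))), either(char, float))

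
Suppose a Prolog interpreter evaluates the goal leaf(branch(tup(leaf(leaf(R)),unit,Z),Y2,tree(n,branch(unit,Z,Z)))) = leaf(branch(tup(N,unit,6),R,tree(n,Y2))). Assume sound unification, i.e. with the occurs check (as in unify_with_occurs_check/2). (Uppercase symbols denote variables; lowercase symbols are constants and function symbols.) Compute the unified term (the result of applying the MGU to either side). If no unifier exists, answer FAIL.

leaf(branch(tup(leaf(leaf(branch(unit,6,6))),unit,6),branch(unit,6,6),tree(n,branch(unit,6,6))))

Decompose leaf/1: branch(tup(leaf(leaf(R)),unit,Z),Y2,tree(n,branch(unit,Z,Z))) = branch(tup(N,unit,6),R,tree(n,Y2)).
Decompose branch/3: tup(leaf(leaf(R)),unit,Z) = tup(N,unit,6),  Y2 = R,  tree(n,branch(unit,Z,Z)) = tree(n,Y2).
Decompose tup/3: leaf(leaf(R)) = N,  unit = unit,  Z = 6.
Bind N := leaf(leaf(R)); no other remaining equation mentions N.
Delete trivial equation unit = unit.
Bind Z := 6; substituting into the one remaining equation that mentions Z gives: tree(n,branch(unit,6,6)) = tree(n,Y2).
Bind Y2 := R; substituting into the remaining equation gives: tree(n,branch(unit,6,6)) = tree(n,R).
Decompose tree/2: n = n,  branch(unit,6,6) = R.
Delete trivial equation n = n.
Bind R := branch(unit,6,6). Substituting into the earlier bindings gives N := leaf(leaf(branch(unit,6,6))), Y2 := branch(unit,6,6).
Applying the MGU to either side gives leaf(branch(tup(leaf(leaf(branch(unit,6,6))),unit,6),branch(unit,6,6),tree(n,branch(unit,6,6)))).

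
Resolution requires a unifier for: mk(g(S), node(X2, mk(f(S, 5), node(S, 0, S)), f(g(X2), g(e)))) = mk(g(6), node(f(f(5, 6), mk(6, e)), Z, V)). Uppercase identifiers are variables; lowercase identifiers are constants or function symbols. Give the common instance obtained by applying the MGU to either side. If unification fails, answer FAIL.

Decompose mk/2: g(S) = g(6),  node(X2, mk(f(S, 5), node(S, 0, S)), f(g(X2), g(e))) = node(f(f(5, 6), mk(6, e)), Z, V).
Decompose g/1: S = 6.
Bind S := 6; substituting into the remaining equation gives: node(X2, mk(f(6, 5), node(6, 0, 6)), f(g(X2), g(e))) = node(f(f(5, 6), mk(6, e)), Z, V).
Decompose node/3: X2 = f(f(5, 6), mk(6, e)),  mk(f(6, 5), node(6, 0, 6)) = Z,  f(g(X2), g(e)) = V.
Bind X2 := f(f(5, 6), mk(6, e)); substituting into the one remaining equation that mentions X2 gives: f(g(f(f(5, 6), mk(6, e))), g(e)) = V.
Bind Z := mk(f(6, 5), node(6, 0, 6)); no other remaining equation mentions Z.
Bind V := f(g(f(f(5, 6), mk(6, e))), g(e)).
Applying the MGU to either side gives mk(g(6), node(f(f(5, 6), mk(6, e)), mk(f(6, 5), node(6, 0, 6)), f(g(f(f(5, 6), mk(6, e))), g(e)))).

mk(g(6), node(f(f(5, 6), mk(6, e)), mk(f(6, 5), node(6, 0, 6)), f(g(f(f(5, 6), mk(6, e))), g(e))))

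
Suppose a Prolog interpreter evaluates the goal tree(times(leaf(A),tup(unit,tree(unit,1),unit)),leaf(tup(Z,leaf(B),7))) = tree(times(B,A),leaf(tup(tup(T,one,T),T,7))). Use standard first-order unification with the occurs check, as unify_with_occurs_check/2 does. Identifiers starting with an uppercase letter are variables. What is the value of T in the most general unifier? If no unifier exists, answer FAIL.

leaf(leaf(tup(unit,tree(unit,1),unit)))

Decompose tree/2: times(leaf(A),tup(unit,tree(unit,1),unit)) = times(B,A),  leaf(tup(Z,leaf(B),7)) = leaf(tup(tup(T,one,T),T,7)).
Decompose times/2: leaf(A) = B,  tup(unit,tree(unit,1),unit) = A.
Bind B := leaf(A); substituting into the one remaining equation that mentions B gives: leaf(tup(Z,leaf(leaf(A)),7)) = leaf(tup(tup(T,one,T),T,7)).
Bind A := tup(unit,tree(unit,1),unit); substituting into the remaining equation gives: leaf(tup(Z,leaf(leaf(tup(unit,tree(unit,1),unit))),7)) = leaf(tup(tup(T,one,T),T,7)). Substituting into the earlier binding gives B := leaf(tup(unit,tree(unit,1),unit)).
Decompose leaf/1: tup(Z,leaf(leaf(tup(unit,tree(unit,1),unit))),7) = tup(tup(T,one,T),T,7).
Decompose tup/3: Z = tup(T,one,T),  leaf(leaf(tup(unit,tree(unit,1),unit))) = T,  7 = 7.
Bind Z := tup(T,one,T); no other remaining equation mentions Z.
Bind T := leaf(leaf(tup(unit,tree(unit,1),unit))); no other remaining equation mentions T. Substituting into the earlier binding gives Z := tup(leaf(leaf(tup(unit,tree(unit,1),unit))),one,leaf(leaf(tup(unit,tree(unit,1),unit)))).
Delete trivial equation 7 = 7.
MGU = { B -> leaf(tup(unit,tree(unit,1),unit)), A -> tup(unit,tree(unit,1),unit), Z -> tup(leaf(leaf(tup(unit,tree(unit,1),unit))),one,leaf(leaf(tup(unit,tree(unit,1),unit)))), T -> leaf(leaf(tup(unit,tree(unit,1),unit))) }, so T -> leaf(leaf(tup(unit,tree(unit,1),unit))).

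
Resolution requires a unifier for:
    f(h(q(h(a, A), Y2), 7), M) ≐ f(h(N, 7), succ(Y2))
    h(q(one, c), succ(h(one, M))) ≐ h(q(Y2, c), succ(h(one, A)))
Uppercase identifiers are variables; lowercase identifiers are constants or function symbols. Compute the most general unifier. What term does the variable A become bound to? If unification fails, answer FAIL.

succ(one)

Decompose f/2: h(q(h(a, A), Y2), 7) ≐ h(N, 7),  M ≐ succ(Y2).
Decompose h/2: q(h(a, A), Y2) ≐ N,  7 ≐ 7.
Bind N := q(h(a, A), Y2); no other remaining equation mentions N.
Delete trivial equation 7 ≐ 7.
Bind M := succ(Y2); substituting into the remaining equation gives: h(q(one, c), succ(h(one, succ(Y2)))) ≐ h(q(Y2, c), succ(h(one, A))).
Decompose h/2: q(one, c) ≐ q(Y2, c),  succ(h(one, succ(Y2))) ≐ succ(h(one, A)).
Decompose q/2: one ≐ Y2,  c ≐ c.
Bind Y2 := one; substituting into the one remaining equation that mentions Y2 gives: succ(h(one, succ(one))) ≐ succ(h(one, A)). Substituting into the earlier bindings gives N := q(h(a, A), one), M := succ(one).
Delete trivial equation c ≐ c.
Decompose succ/1: h(one, succ(one)) ≐ h(one, A).
Decompose h/2: one ≐ one,  succ(one) ≐ A.
Delete trivial equation one ≐ one.
Bind A := succ(one). Substituting into the earlier binding gives N := q(h(a, succ(one)), one).
MGU = { N -> q(h(a, succ(one)), one), M -> succ(one), Y2 -> one, A -> succ(one) }, so A -> succ(one).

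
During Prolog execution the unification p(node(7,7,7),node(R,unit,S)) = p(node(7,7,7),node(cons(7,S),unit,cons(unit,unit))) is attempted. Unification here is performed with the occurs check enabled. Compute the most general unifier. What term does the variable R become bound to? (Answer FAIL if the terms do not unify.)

Decompose p/2: node(7,7,7) = node(7,7,7),  node(R,unit,S) = node(cons(7,S),unit,cons(unit,unit)).
Delete trivial equation node(7,7,7) = node(7,7,7).
Decompose node/3: R = cons(7,S),  unit = unit,  S = cons(unit,unit).
Bind R := cons(7,S); no other remaining equation mentions R.
Delete trivial equation unit = unit.
Bind S := cons(unit,unit). Substituting into the earlier binding gives R := cons(7,cons(unit,unit)).
MGU = { R -> cons(7,cons(unit,unit)), S -> cons(unit,unit) }, so R -> cons(7,cons(unit,unit)).

cons(7,cons(unit,unit))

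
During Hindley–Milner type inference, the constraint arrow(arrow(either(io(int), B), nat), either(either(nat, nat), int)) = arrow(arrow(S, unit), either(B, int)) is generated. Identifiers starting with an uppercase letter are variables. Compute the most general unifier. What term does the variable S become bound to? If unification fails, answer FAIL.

Decompose arrow/2: arrow(either(io(int), B), nat) = arrow(S, unit),  either(either(nat, nat), int) = either(B, int).
Decompose arrow/2: either(io(int), B) = S,  nat = unit.
Bind S := either(io(int), B); no other remaining equation mentions S.
Clash: constants nat and unit differ; no unifier exists.

FAIL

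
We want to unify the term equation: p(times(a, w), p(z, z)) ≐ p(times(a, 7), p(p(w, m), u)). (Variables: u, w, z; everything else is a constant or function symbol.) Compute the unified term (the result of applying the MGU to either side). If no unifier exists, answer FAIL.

Decompose p/2: times(a, w) ≐ times(a, 7),  p(z, z) ≐ p(p(w, m), u).
Decompose times/2: a ≐ a,  w ≐ 7.
Delete trivial equation a ≐ a.
Bind w := 7; substituting into the remaining equation gives: p(z, z) ≐ p(p(7, m), u).
Decompose p/2: z ≐ p(7, m),  z ≐ u.
Bind z := p(7, m); substituting into the remaining equation gives: p(7, m) ≐ u.
Bind u := p(7, m).
Applying the MGU to either side gives p(times(a, 7), p(p(7, m), p(7, m))).

p(times(a, 7), p(p(7, m), p(7, m)))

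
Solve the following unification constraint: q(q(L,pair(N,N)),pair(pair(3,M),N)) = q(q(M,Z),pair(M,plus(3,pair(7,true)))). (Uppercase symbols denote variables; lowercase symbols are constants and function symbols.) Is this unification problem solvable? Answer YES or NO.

NO

Decompose q/2: q(L,pair(N,N)) = q(M,Z),  pair(pair(3,M),N) = pair(M,plus(3,pair(7,true))).
Decompose q/2: L = M,  pair(N,N) = Z.
Bind L := M; no other remaining equation mentions L.
Bind Z := pair(N,N); no other remaining equation mentions Z.
Decompose pair/2: pair(3,M) = M,  N = plus(3,pair(7,true)).
Occurs check fails: M occurs in pair(3,M); the equation M = pair(3,M) has no finite solution.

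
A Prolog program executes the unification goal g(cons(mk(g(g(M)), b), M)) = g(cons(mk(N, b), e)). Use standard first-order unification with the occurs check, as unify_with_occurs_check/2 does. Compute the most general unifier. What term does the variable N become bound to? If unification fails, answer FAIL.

Decompose g/1: cons(mk(g(g(M)), b), M) = cons(mk(N, b), e).
Decompose cons/2: mk(g(g(M)), b) = mk(N, b),  M = e.
Decompose mk/2: g(g(M)) = N,  b = b.
Bind N := g(g(M)); no other remaining equation mentions N.
Delete trivial equation b = b.
Bind M := e. Substituting into the earlier binding gives N := g(g(e)).
MGU = { N -> g(g(e)), M -> e }, so N -> g(g(e)).

g(g(e))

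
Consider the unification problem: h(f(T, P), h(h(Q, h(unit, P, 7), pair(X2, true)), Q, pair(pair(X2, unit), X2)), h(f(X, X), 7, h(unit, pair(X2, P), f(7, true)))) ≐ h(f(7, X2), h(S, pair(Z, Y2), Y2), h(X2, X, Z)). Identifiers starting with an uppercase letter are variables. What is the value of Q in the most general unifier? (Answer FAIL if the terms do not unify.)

pair(h(unit, pair(f(7, 7), f(7, 7)), f(7, true)), pair(pair(f(7, 7), unit), f(7, 7)))

Decompose h/3: f(T, P) ≐ f(7, X2),  h(h(Q, h(unit, P, 7), pair(X2, true)), Q, pair(pair(X2, unit), X2)) ≐ h(S, pair(Z, Y2), Y2),  h(f(X, X), 7, h(unit, pair(X2, P), f(7, true))) ≐ h(X2, X, Z).
Decompose f/2: T ≐ 7,  P ≐ X2.
Bind T := 7; no other remaining equation mentions T.
Bind P := X2; substituting into the remaining equations gives: h(h(Q, h(unit, X2, 7), pair(X2, true)), Q, pair(pair(X2, unit), X2)) ≐ h(S, pair(Z, Y2), Y2),  h(f(X, X), 7, h(unit, pair(X2, X2), f(7, true))) ≐ h(X2, X, Z).
Decompose h/3: h(Q, h(unit, X2, 7), pair(X2, true)) ≐ S,  Q ≐ pair(Z, Y2),  pair(pair(X2, unit), X2) ≐ Y2.
Bind S := h(Q, h(unit, X2, 7), pair(X2, true)); no other remaining equation mentions S.
Bind Q := pair(Z, Y2); no other remaining equation mentions Q. Substituting into the earlier binding gives S := h(pair(Z, Y2), h(unit, X2, 7), pair(X2, true)).
Bind Y2 := pair(pair(X2, unit), X2); no other remaining equation mentions Y2. Substituting into the earlier bindings gives S := h(pair(Z, pair(pair(X2, unit), X2)), h(unit, X2, 7), pair(X2, true)), Q := pair(Z, pair(pair(X2, unit), X2)).
Decompose h/3: f(X, X) ≐ X2,  7 ≐ X,  h(unit, pair(X2, X2), f(7, true)) ≐ Z.
Bind X2 := f(X, X); substituting into the one remaining equation that mentions X2 gives: h(unit, pair(f(X, X), f(X, X)), f(7, true)) ≐ Z. Substituting into the earlier bindings gives P := f(X, X), S := h(pair(Z, pair(pair(f(X, X), unit), f(X, X))), h(unit, f(X, X), 7), pair(f(X, X), true)), Q := pair(Z, pair(pair(f(X, X), unit), f(X, X))), Y2 := pair(pair(f(X, X), unit), f(X, X)).
Bind X := 7; substituting into the remaining equation gives: h(unit, pair(f(7, 7), f(7, 7)), f(7, true)) ≐ Z. Substituting into the earlier bindings gives P := f(7, 7), S := h(pair(Z, pair(pair(f(7, 7), unit), f(7, 7))), h(unit, f(7, 7), 7), pair(f(7, 7), true)), Q := pair(Z, pair(pair(f(7, 7), unit), f(7, 7))), Y2 := pair(pair(f(7, 7), unit), f(7, 7)), X2 := f(7, 7).
Bind Z := h(unit, pair(f(7, 7), f(7, 7)), f(7, true)). Substituting into the earlier bindings gives S := h(pair(h(unit, pair(f(7, 7), f(7, 7)), f(7, true)), pair(pair(f(7, 7), unit), f(7, 7))), h(unit, f(7, 7), 7), pair(f(7, 7), true)), Q := pair(h(unit, pair(f(7, 7), f(7, 7)), f(7, true)), pair(pair(f(7, 7), unit), f(7, 7))).
MGU = { T ↦ 7, P ↦ f(7, 7), S ↦ h(pair(h(unit, pair(f(7, 7), f(7, 7)), f(7, true)), pair(pair(f(7, 7), unit), f(7, 7))), h(unit, f(7, 7), 7), pair(f(7, 7), true)), Q ↦ pair(h(unit, pair(f(7, 7), f(7, 7)), f(7, true)), pair(pair(f(7, 7), unit), f(7, 7))), Y2 ↦ pair(pair(f(7, 7), unit), f(7, 7)), X2 ↦ f(7, 7), X ↦ 7, Z ↦ h(unit, pair(f(7, 7), f(7, 7)), f(7, true)) }, so Q ↦ pair(h(unit, pair(f(7, 7), f(7, 7)), f(7, true)), pair(pair(f(7, 7), unit), f(7, 7))).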